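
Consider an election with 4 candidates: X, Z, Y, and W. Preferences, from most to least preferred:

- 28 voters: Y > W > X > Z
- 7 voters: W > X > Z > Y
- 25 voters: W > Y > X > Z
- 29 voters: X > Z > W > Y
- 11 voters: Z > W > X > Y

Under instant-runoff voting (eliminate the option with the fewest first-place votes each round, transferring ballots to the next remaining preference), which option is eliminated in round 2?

Y

Round 1: X 29, Z 11, Y 28, W 32. Eliminate Z.
Round 2: X 29, Y 28, W 43. Eliminate Y.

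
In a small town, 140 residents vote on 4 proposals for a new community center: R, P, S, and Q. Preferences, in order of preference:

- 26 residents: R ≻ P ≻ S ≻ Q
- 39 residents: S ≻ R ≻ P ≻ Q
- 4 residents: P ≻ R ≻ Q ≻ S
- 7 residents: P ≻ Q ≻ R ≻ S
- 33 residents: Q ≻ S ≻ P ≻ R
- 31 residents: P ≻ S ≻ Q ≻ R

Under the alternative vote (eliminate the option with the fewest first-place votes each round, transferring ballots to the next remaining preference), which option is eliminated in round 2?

Q

Round 1: R 26, P 42, S 39, Q 33. Eliminate R.
Round 2: P 68, S 39, Q 33. Eliminate Q.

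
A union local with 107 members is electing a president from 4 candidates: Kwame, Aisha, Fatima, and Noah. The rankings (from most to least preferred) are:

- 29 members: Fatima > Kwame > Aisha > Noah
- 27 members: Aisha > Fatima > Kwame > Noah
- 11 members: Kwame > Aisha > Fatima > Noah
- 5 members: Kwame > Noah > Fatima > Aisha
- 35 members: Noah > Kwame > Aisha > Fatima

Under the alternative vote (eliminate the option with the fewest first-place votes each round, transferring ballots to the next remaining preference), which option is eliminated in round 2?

Round 1: Kwame 16, Aisha 27, Fatima 29, Noah 35. Eliminate Kwame.
Round 2: Aisha 38, Fatima 29, Noah 40. Eliminate Fatima.

Fatima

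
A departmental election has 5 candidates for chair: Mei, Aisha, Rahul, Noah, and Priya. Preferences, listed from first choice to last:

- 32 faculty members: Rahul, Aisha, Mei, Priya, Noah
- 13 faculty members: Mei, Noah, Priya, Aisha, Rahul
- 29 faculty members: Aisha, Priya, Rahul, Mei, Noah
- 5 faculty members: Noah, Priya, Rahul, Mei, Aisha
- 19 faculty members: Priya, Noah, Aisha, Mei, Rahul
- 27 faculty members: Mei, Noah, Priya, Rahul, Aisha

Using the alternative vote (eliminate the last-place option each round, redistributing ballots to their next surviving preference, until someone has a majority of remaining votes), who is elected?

Round 1: Mei 40, Aisha 29, Rahul 32, Noah 5, Priya 19. Eliminate Noah.
Round 2: Mei 40, Aisha 29, Rahul 32, Priya 24. Eliminate Priya.
Round 3: Mei 40, Aisha 48, Rahul 37. Eliminate Rahul.
Round 4: Mei 45, Aisha 80. Aisha has a majority.

Aisha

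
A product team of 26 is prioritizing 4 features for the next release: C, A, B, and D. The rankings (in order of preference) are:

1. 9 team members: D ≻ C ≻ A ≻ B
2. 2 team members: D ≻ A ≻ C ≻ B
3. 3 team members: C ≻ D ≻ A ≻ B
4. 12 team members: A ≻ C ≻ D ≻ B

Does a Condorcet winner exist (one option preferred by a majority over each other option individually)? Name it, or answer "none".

Checking pairwise contests:
A beats C 14–12.
D beats A 14–12.
C beats B 26–0.
C beats D 15–11.
Every option loses at least one head-to-head, so there is no Condorcet winner.

none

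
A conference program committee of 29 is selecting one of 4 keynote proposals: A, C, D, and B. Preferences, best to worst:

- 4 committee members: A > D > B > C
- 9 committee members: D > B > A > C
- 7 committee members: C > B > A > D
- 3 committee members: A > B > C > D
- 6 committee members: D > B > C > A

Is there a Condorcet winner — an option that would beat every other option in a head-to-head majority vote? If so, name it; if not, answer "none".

D

D vs A: 15–14 for D.
D vs C: 19–10 for D.
D vs B: 19–10 for D.
D beats every other option head-to-head.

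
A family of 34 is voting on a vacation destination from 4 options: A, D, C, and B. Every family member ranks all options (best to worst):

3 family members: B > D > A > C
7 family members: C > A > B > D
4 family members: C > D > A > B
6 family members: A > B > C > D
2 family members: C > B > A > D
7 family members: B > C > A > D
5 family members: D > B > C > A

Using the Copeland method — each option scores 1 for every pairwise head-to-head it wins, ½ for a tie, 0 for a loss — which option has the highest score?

A: beats D; ties B; loses to C → score 1.5.
D: loses to A, C, and B → score 0.
C: beats A and D; loses to B → score 2.
B: beats D and C; ties A → score 2.5.
B has the best pairwise record.

B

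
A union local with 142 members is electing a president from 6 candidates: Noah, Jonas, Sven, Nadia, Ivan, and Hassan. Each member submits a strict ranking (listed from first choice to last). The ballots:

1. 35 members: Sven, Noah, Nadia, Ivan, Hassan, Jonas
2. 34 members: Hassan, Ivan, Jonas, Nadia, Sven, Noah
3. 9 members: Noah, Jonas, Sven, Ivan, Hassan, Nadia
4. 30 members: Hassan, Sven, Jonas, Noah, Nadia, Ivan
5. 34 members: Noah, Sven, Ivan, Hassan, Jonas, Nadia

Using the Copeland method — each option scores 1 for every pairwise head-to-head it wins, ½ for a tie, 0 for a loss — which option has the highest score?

Noah: beats Jonas, Nadia, Ivan, and Hassan; loses to Sven → score 4.
Jonas: beats Nadia; loses to Noah, Sven, Ivan, and Hassan → score 1.
Sven: beats Noah, Jonas, Nadia, Ivan, and Hassan → score 5.
Nadia: loses to Noah, Jonas, Sven, Ivan, and Hassan → score 0.
Ivan: beats Jonas, Nadia, and Hassan; loses to Noah and Sven → score 3.
Hassan: beats Jonas and Nadia; loses to Noah, Sven, and Ivan → score 2.
Sven has the best pairwise record.

Sven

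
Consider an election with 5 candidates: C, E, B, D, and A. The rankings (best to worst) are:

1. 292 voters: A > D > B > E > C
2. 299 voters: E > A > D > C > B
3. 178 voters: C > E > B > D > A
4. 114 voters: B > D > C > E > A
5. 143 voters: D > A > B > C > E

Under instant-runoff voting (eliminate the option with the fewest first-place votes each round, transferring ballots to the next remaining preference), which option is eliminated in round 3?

Round 1: C 178, E 299, B 114, D 143, A 292. Eliminate B.
Round 2: C 178, E 299, D 257, A 292. Eliminate C.
Round 3: E 477, D 257, A 292. Eliminate D.

D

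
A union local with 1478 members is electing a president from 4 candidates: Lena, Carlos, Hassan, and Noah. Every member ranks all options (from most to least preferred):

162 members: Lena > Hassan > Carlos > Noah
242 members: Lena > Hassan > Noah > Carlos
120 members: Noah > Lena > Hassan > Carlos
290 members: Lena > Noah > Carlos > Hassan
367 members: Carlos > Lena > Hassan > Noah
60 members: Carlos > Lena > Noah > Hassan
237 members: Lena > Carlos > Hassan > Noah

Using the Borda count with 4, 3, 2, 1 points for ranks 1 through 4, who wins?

Lena: 162·4 + 242·4 + 120·3 + 290·4 + 367·3 + 60·3 + 237·4 = 5365
Carlos: 162·2 + 242·1 + 120·1 + 290·2 + 367·4 + 60·4 + 237·3 = 3685
Hassan: 162·3 + 242·3 + 120·2 + 290·1 + 367·2 + 60·1 + 237·2 = 3010
Noah: 162·1 + 242·2 + 120·4 + 290·3 + 367·1 + 60·2 + 237·1 = 2720
Lena has the highest Borda score (5365).

Lena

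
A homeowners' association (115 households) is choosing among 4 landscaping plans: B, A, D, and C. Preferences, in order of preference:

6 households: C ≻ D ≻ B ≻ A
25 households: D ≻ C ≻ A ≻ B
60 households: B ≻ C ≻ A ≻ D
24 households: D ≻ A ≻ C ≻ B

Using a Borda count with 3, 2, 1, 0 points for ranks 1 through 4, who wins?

C

B: 6·1 + 25·0 + 60·3 + 24·0 = 186
A: 6·0 + 25·1 + 60·1 + 24·2 = 133
D: 6·2 + 25·3 + 60·0 + 24·3 = 159
C: 6·3 + 25·2 + 60·2 + 24·1 = 212
C has the highest Borda score (212).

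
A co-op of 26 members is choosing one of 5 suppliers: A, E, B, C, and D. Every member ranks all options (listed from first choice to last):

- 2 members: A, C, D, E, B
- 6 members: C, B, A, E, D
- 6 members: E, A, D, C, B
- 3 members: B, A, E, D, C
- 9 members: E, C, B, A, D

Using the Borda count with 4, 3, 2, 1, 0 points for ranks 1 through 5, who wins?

A: 2·4 + 6·2 + 6·3 + 3·3 + 9·1 = 56
E: 2·1 + 6·1 + 6·4 + 3·2 + 9·4 = 74
B: 2·0 + 6·3 + 6·0 + 3·4 + 9·2 = 48
C: 2·3 + 6·4 + 6·1 + 3·0 + 9·3 = 63
D: 2·2 + 6·0 + 6·2 + 3·1 + 9·0 = 19
E has the highest Borda score (74).

E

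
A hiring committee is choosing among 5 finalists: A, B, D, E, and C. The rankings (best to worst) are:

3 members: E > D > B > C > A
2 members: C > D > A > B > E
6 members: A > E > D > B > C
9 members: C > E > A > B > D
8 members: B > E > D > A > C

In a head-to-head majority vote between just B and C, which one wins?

Voters preferring B to C: 17; preferring C to B: 11.
B wins the head-to-head.

B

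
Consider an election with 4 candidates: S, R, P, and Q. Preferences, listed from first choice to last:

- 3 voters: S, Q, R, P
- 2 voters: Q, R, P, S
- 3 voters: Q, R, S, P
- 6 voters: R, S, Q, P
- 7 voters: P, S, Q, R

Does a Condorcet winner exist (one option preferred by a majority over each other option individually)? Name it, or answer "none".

none

Checking pairwise contests:
R beats S 11–10.
Q beats R 15–6.
S beats P 12–9.
S beats Q 16–5.
Every option loses at least one head-to-head, so there is no Condorcet winner.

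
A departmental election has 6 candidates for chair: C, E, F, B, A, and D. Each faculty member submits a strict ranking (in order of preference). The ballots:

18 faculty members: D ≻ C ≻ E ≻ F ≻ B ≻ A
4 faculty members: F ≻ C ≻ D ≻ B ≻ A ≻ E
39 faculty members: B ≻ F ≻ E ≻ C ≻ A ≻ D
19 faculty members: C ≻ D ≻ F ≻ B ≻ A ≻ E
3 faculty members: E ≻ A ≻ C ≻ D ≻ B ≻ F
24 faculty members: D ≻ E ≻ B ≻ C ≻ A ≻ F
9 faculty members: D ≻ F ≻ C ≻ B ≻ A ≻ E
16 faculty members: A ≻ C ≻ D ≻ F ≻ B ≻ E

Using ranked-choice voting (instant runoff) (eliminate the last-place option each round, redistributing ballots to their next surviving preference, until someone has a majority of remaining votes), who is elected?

Round 1: C 19, E 3, F 4, B 39, A 16, D 51. Eliminate E.
Round 2: C 19, F 4, B 39, A 19, D 51. Eliminate F.
Round 3: C 23, B 39, A 19, D 51. Eliminate A.
Round 4: C 42, B 39, D 51. Eliminate B.
Round 5: C 81, D 51. C has a majority.

C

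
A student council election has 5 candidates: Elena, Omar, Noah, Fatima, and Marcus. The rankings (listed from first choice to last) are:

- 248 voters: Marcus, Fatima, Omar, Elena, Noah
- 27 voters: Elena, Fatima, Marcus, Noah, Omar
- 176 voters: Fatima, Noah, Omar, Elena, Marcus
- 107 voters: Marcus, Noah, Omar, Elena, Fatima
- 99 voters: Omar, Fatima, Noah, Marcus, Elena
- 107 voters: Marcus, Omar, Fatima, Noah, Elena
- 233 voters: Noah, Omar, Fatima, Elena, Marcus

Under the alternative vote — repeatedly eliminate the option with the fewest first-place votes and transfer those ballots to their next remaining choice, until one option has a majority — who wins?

Fatima

Round 1: Elena 27, Omar 99, Noah 233, Fatima 176, Marcus 462. Eliminate Elena.
Round 2: Omar 99, Noah 233, Fatima 203, Marcus 462. Eliminate Omar.
Round 3: Noah 233, Fatima 302, Marcus 462. Eliminate Noah.
Round 4: Fatima 535, Marcus 462. Fatima has a majority.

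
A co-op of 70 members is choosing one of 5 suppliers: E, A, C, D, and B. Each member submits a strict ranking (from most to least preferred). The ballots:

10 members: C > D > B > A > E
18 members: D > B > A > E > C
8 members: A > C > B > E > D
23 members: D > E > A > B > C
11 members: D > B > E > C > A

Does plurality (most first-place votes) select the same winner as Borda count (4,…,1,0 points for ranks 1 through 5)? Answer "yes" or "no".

Plurality — first-place votes: E 0, A 8, C 10, D 52, B 0. Winner: D.
Borda — scores: E 117, A 124, C 75, D 238, B 146. Winner: D.
The two methods agree.

yes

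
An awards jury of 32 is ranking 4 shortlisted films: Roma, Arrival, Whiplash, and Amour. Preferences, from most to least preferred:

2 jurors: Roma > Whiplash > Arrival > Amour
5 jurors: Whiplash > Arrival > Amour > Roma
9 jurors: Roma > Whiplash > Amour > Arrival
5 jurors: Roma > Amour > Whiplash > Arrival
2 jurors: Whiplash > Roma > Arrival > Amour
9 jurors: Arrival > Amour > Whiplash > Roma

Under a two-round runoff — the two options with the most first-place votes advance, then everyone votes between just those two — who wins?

Round 1 first-place votes: Roma 16, Arrival 9, Whiplash 7, Amour 0.
Roma and Arrival advance.
Runoff: Roma is preferred to Arrival by 18 voters; Arrival by 14.
Roma wins the runoff.

Roma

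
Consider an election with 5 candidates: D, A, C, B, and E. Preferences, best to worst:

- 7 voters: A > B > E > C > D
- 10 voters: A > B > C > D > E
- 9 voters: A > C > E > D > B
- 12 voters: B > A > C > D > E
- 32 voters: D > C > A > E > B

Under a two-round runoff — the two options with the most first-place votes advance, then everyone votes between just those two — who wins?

A

Round 1 first-place votes: D 32, A 26, C 0, B 12, E 0.
D and A advance.
Runoff: D is preferred to A by 32 voters; A by 38.
A wins the runoff.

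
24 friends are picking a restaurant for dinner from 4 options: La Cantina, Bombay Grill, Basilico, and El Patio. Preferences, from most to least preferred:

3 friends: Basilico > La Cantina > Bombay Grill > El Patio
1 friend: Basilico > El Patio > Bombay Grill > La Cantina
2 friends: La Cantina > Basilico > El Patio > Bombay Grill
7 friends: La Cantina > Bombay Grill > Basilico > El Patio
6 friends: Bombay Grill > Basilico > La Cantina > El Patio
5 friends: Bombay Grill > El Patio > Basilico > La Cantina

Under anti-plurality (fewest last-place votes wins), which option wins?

Basilico

Last-place votes: La Cantina 6, Bombay Grill 2, Basilico 0, El Patio 16.
Basilico is ranked last by the fewest voters, so Basilico wins.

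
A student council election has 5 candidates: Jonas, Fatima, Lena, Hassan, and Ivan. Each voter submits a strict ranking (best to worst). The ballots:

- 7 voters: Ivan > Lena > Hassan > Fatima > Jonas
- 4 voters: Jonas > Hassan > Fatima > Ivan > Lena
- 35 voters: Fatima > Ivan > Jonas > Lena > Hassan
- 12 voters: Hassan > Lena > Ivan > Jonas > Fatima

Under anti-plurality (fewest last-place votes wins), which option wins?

Ivan

Last-place votes: Jonas 7, Fatima 12, Lena 4, Hassan 35, Ivan 0.
Ivan is ranked last by the fewest voters, so Ivan wins.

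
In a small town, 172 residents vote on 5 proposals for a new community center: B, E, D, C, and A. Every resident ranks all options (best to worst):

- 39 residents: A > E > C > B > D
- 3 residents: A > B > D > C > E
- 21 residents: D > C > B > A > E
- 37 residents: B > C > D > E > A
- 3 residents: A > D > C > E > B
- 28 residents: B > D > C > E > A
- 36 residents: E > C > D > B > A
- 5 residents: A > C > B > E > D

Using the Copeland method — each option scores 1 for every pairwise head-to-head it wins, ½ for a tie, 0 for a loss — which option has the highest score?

B: beats E, D, and A; loses to C → score 3.
E: beats A; loses to B, D, and C → score 1.
D: beats E and A; loses to B and C → score 2.
C: beats B, E, D, and A → score 4.
A: loses to B, E, D, and C → score 0.
C has the best pairwise record.

C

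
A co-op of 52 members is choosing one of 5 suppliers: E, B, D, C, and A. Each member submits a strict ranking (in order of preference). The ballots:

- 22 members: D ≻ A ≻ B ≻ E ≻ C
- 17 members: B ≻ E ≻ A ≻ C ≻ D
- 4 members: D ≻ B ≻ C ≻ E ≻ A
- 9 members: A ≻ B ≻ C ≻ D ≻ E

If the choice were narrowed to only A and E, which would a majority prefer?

Voters preferring A to E: 31; preferring E to A: 21.
A wins the head-to-head.

A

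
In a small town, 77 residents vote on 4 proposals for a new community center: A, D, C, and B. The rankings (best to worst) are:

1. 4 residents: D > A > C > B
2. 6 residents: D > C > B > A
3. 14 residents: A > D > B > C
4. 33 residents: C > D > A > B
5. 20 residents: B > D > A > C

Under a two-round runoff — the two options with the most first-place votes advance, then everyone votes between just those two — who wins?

Round 1 first-place votes: A 14, D 10, C 33, B 20.
C and B advance.
Runoff: C is preferred to B by 43 voters; B by 34.
C wins the runoff.

C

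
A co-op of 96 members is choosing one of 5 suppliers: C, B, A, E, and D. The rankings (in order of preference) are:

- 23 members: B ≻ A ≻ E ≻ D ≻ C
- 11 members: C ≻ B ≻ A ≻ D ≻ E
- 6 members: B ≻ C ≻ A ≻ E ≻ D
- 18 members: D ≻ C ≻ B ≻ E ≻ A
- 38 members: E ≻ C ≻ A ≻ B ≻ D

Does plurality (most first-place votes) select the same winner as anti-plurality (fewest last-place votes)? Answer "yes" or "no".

no

Plurality — first-place votes: C 11, B 29, A 0, E 38, D 18. Winner: E.
Anti-plurality — last-place votes: C 23, B 0, A 18, E 11, D 44. Winner: B.
The two methods disagree.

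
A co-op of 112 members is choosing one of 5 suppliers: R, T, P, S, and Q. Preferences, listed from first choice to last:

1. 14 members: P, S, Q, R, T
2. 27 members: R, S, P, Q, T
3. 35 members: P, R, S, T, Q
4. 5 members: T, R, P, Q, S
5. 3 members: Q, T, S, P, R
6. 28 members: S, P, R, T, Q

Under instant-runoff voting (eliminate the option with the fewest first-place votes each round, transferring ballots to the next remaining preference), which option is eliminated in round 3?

Round 1: R 27, T 5, P 49, S 28, Q 3. Eliminate Q.
Round 2: R 27, T 8, P 49, S 28. Eliminate T.
Round 3: R 32, P 49, S 31. Eliminate S.

S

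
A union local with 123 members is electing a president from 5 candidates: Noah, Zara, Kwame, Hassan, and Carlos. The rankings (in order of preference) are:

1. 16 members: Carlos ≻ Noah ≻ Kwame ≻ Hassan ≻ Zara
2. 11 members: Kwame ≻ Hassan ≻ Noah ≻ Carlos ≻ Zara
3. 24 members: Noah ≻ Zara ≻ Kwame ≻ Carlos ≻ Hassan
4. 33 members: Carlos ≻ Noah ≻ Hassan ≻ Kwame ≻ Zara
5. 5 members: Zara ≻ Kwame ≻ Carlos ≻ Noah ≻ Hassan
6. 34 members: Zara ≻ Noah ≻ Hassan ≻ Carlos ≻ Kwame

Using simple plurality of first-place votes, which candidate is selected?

Carlos

First-place votes: Noah 24, Zara 39, Kwame 11, Hassan 0, Carlos 49.
Carlos has the most first-place votes.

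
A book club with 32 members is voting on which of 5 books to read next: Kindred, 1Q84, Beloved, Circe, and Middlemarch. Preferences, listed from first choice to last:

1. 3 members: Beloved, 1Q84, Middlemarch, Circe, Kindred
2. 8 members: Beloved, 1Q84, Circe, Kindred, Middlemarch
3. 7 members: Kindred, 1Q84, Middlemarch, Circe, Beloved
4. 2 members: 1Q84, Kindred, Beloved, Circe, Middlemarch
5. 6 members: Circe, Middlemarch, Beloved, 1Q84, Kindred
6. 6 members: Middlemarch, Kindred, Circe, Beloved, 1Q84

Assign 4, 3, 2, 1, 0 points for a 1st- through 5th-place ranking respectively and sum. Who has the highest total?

Kindred: 3·0 + 8·1 + 7·4 + 2·3 + 6·0 + 6·3 = 60
1Q84: 3·3 + 8·3 + 7·3 + 2·4 + 6·1 + 6·0 = 68
Beloved: 3·4 + 8·4 + 7·0 + 2·2 + 6·2 + 6·1 = 66
Circe: 3·1 + 8·2 + 7·1 + 2·1 + 6·4 + 6·2 = 64
Middlemarch: 3·2 + 8·0 + 7·2 + 2·0 + 6·3 + 6·4 = 62
1Q84 has the highest Borda score (68).

1Q84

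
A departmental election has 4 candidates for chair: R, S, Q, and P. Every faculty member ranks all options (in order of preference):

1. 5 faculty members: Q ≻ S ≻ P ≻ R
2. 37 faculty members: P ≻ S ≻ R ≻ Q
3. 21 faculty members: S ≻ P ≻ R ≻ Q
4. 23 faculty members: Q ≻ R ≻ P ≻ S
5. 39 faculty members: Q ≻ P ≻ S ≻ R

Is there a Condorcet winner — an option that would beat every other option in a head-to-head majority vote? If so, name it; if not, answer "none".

Q vs R: 67–58 for Q.
Q vs S: 67–58 for Q.
Q vs P: 67–58 for Q.
Q beats every other option head-to-head.

Q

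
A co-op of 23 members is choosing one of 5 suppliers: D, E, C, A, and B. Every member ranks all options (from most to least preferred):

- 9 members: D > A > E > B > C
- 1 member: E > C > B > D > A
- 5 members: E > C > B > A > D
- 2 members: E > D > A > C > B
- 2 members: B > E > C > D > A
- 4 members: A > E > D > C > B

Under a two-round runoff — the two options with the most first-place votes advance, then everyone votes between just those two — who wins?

Round 1 first-place votes: D 9, E 8, C 0, A 4, B 2.
D and E advance.
Runoff: D is preferred to E by 9 voters; E by 14.
E wins the runoff.

E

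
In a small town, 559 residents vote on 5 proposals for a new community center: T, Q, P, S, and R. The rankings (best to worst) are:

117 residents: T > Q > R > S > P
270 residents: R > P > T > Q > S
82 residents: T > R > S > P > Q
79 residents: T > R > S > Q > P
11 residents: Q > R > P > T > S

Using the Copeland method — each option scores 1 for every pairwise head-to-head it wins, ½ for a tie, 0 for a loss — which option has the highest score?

R

T: beats Q and S; loses to P and R → score 2.
Q: beats S; loses to T, P, and R → score 1.
P: beats T, Q, and S; loses to R → score 3.
S: loses to T, Q, P, and R → score 0.
R: beats T, Q, P, and S → score 4.
R has the best pairwise record.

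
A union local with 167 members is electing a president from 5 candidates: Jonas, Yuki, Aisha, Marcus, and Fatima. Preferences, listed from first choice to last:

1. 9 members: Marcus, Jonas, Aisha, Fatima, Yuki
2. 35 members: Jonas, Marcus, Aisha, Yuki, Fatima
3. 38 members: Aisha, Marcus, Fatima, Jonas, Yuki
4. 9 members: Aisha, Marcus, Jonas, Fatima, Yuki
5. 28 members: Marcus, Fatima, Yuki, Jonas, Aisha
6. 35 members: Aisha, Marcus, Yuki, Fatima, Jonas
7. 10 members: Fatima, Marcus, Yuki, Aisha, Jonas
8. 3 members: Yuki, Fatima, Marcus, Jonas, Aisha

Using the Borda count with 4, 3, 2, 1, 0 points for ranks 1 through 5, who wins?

Marcus

Jonas: 9·3 + 35·4 + 38·1 + 9·2 + 28·1 + 35·0 + 10·0 + 3·1 = 254
Yuki: 9·0 + 35·1 + 38·0 + 9·0 + 28·2 + 35·2 + 10·2 + 3·4 = 193
Aisha: 9·2 + 35·2 + 38·4 + 9·4 + 28·0 + 35·4 + 10·1 + 3·0 = 426
Marcus: 9·4 + 35·3 + 38·3 + 9·3 + 28·4 + 35·3 + 10·3 + 3·2 = 535
Fatima: 9·1 + 35·0 + 38·2 + 9·1 + 28·3 + 35·1 + 10·4 + 3·3 = 262
Marcus has the highest Borda score (535).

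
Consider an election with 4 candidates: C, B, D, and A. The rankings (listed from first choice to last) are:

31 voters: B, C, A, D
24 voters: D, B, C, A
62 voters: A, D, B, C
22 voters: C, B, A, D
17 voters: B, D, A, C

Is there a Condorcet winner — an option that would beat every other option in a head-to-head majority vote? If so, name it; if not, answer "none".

none

Checking pairwise contests:
B beats C 134–22.
D beats B 86–70.
A beats D 115–41.
B beats A 94–62.
Every option loses at least one head-to-head, so there is no Condorcet winner.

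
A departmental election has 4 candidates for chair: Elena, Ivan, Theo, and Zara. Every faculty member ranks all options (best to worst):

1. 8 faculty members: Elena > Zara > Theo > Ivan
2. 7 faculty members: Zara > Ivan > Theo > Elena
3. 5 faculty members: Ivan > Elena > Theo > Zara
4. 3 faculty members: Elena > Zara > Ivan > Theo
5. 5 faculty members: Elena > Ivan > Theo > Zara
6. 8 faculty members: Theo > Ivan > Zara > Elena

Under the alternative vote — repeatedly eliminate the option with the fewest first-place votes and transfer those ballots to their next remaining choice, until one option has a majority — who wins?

Elena

Round 1: Elena 16, Ivan 5, Theo 8, Zara 7. Eliminate Ivan.
Round 2: Elena 21, Theo 8, Zara 7. Elena has a majority.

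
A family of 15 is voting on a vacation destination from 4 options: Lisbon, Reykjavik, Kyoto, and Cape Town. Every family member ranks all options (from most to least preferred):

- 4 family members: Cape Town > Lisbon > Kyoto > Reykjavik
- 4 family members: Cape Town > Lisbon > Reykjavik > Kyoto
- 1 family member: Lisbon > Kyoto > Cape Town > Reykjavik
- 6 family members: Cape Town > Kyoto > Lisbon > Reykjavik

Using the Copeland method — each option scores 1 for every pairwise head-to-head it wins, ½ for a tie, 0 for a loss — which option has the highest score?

Lisbon: beats Reykjavik and Kyoto; loses to Cape Town → score 2.
Reykjavik: loses to Lisbon, Kyoto, and Cape Town → score 0.
Kyoto: beats Reykjavik; loses to Lisbon and Cape Town → score 1.
Cape Town: beats Lisbon, Reykjavik, and Kyoto → score 3.
Cape Town has the best pairwise record.

Cape Town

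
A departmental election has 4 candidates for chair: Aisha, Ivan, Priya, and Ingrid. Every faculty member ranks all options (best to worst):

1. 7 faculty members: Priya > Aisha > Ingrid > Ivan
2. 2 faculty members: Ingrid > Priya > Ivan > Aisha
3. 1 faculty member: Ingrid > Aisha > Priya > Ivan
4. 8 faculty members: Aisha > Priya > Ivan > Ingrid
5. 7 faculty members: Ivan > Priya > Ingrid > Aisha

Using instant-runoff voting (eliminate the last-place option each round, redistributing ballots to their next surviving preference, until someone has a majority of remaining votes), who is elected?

Priya

Round 1: Aisha 8, Ivan 7, Priya 7, Ingrid 3. Eliminate Ingrid.
Round 2: Aisha 9, Ivan 7, Priya 9. Eliminate Ivan.
Round 3: Aisha 9, Priya 16. Priya has a majority.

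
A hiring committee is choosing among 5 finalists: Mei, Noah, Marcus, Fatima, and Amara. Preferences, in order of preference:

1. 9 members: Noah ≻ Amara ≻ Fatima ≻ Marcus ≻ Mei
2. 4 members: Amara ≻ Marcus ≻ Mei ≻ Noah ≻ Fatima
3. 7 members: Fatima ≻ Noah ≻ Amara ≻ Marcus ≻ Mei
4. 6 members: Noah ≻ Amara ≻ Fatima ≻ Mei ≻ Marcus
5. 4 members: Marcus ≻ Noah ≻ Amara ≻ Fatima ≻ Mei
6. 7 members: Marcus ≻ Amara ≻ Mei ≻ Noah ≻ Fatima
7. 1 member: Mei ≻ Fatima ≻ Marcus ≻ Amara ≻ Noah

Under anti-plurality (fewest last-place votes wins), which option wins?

Last-place votes: Mei 20, Noah 1, Marcus 6, Fatima 11, Amara 0.
Amara is ranked last by the fewest voters, so Amara wins.

Amara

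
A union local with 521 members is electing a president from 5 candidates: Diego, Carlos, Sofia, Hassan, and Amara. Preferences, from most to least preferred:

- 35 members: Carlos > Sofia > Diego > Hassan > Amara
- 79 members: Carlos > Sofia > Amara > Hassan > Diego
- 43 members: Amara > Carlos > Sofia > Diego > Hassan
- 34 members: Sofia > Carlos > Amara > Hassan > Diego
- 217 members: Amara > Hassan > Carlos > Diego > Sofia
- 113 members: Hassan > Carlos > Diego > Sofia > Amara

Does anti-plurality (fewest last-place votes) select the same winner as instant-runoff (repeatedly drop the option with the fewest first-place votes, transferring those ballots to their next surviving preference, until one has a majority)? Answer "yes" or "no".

Anti-plurality — last-place votes: Diego 113, Carlos 0, Sofia 217, Hassan 43, Amara 148. Winner: Carlos.
Instant-runoff — R1 Diego 0, Carlos 114, Sofia 34, Hassan 113, Amara 260 (Diego out); R2 Carlos 114, Sofia 34, Hassan 113, Amara 260 (Sofia out); R3 Carlos 148, Hassan 113, Amara 260 (Hassan out); R4 Carlos 261, Amara 260 (Carlos winner). Winner: Carlos.
The two methods agree.

yes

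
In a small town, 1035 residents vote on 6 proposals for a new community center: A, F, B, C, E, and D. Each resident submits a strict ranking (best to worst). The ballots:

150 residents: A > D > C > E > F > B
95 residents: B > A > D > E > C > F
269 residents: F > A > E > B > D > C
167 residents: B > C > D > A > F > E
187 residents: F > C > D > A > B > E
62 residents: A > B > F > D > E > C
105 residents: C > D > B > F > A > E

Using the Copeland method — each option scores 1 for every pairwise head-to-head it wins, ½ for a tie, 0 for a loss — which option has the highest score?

A: beats B, C, E, and D; loses to F → score 4.
F: beats A, B, C, E, and D → score 5.
B: beats C, E, and D; loses to A and F → score 3.
C: beats E; loses to A, F, B, and D → score 1.
E: loses to A, F, B, C, and D → score 0.
D: beats C and E; loses to A, F, and B → score 2.
F has the best pairwise record.

F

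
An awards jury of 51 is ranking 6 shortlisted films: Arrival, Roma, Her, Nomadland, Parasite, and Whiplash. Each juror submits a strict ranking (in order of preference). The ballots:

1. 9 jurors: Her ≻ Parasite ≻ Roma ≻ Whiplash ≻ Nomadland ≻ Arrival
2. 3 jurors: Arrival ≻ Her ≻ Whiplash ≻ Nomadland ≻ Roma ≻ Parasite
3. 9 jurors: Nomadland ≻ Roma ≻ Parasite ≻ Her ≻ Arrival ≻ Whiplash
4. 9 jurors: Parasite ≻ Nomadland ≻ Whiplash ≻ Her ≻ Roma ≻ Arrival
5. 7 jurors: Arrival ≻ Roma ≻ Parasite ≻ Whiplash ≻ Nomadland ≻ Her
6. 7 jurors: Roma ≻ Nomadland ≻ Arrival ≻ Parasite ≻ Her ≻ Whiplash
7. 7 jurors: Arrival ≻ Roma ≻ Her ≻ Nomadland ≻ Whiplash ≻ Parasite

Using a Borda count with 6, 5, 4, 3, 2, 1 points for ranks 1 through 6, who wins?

Arrival: 9·1 + 3·6 + 9·2 + 9·1 + 7·6 + 7·4 + 7·6 = 166
Roma: 9·4 + 3·2 + 9·5 + 9·2 + 7·5 + 7·6 + 7·5 = 217
Her: 9·6 + 3·5 + 9·3 + 9·3 + 7·1 + 7·2 + 7·4 = 172
Nomadland: 9·2 + 3·3 + 9·6 + 9·5 + 7·2 + 7·5 + 7·3 = 196
Parasite: 9·5 + 3·1 + 9·4 + 9·6 + 7·4 + 7·3 + 7·1 = 194
Whiplash: 9·3 + 3·4 + 9·1 + 9·4 + 7·3 + 7·1 + 7·2 = 126
Roma has the highest Borda score (217).

Roma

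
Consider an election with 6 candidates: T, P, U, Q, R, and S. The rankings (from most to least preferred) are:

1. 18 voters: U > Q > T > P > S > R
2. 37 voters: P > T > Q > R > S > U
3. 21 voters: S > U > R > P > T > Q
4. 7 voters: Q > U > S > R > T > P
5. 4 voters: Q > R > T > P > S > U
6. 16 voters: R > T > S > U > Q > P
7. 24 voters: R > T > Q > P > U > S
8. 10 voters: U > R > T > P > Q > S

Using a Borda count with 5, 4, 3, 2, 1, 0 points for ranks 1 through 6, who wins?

T: 18·3 + 37·4 + 21·1 + 7·1 + 4·3 + 16·4 + 24·4 + 10·3 = 432
P: 18·2 + 37·5 + 21·2 + 7·0 + 4·2 + 16·0 + 24·2 + 10·2 = 339
U: 18·5 + 37·0 + 21·4 + 7·4 + 4·0 + 16·2 + 24·1 + 10·5 = 308
Q: 18·4 + 37·3 + 21·0 + 7·5 + 4·5 + 16·1 + 24·3 + 10·1 = 336
R: 18·0 + 37·2 + 21·3 + 7·2 + 4·4 + 16·5 + 24·5 + 10·4 = 407
S: 18·1 + 37·1 + 21·5 + 7·3 + 4·1 + 16·3 + 24·0 + 10·0 = 233
T has the highest Borda score (432).

T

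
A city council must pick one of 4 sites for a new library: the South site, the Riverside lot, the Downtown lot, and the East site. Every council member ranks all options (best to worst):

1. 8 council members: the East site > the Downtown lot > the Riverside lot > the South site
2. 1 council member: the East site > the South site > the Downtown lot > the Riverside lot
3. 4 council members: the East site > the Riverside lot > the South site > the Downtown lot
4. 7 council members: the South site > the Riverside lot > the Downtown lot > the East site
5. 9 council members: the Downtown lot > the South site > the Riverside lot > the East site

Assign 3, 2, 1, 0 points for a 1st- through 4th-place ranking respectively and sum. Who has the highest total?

the South site: 8·0 + 1·2 + 4·1 + 7·3 + 9·2 = 45
the Riverside lot: 8·1 + 1·0 + 4·2 + 7·2 + 9·1 = 39
the Downtown lot: 8·2 + 1·1 + 4·0 + 7·1 + 9·3 = 51
the East site: 8·3 + 1·3 + 4·3 + 7·0 + 9·0 = 39
the Downtown lot has the highest Borda score (51).

the Downtown lot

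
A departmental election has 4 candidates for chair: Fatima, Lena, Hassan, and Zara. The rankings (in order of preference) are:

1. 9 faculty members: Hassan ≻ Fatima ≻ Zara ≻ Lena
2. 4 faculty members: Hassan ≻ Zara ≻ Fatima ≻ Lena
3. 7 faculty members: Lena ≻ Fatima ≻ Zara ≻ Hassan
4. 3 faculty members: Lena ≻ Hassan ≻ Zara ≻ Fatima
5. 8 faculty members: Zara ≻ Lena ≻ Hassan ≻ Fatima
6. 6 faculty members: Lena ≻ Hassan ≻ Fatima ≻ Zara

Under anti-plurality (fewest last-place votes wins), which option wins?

Last-place votes: Fatima 11, Lena 13, Hassan 7, Zara 6.
Zara is ranked last by the fewest voters, so Zara wins.

Zara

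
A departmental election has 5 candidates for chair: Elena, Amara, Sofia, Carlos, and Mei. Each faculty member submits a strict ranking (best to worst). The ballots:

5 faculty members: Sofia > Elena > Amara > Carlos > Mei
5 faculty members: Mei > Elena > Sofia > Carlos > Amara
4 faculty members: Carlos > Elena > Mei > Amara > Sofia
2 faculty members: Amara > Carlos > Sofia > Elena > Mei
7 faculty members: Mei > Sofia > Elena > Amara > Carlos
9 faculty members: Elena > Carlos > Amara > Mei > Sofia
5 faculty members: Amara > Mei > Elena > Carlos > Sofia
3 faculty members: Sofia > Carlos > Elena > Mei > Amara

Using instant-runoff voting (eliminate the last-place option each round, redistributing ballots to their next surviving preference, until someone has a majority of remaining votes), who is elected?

Round 1: Elena 9, Amara 7, Sofia 8, Carlos 4, Mei 12. Eliminate Carlos.
Round 2: Elena 13, Amara 7, Sofia 8, Mei 12. Eliminate Amara.
Round 3: Elena 13, Sofia 10, Mei 17. Eliminate Sofia.
Round 4: Elena 23, Mei 17. Elena has a majority.

Elena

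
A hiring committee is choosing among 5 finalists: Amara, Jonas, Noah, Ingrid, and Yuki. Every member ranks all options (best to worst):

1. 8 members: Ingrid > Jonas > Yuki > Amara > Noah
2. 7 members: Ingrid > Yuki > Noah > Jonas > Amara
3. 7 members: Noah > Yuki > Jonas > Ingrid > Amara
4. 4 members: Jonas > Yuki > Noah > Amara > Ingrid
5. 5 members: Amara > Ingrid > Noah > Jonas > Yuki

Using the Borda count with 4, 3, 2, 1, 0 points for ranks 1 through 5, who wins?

Ingrid

Amara: 8·1 + 7·0 + 7·0 + 4·1 + 5·4 = 32
Jonas: 8·3 + 7·1 + 7·2 + 4·4 + 5·1 = 66
Noah: 8·0 + 7·2 + 7·4 + 4·2 + 5·2 = 60
Ingrid: 8·4 + 7·4 + 7·1 + 4·0 + 5·3 = 82
Yuki: 8·2 + 7·3 + 7·3 + 4·3 + 5·0 = 70
Ingrid has the highest Borda score (82).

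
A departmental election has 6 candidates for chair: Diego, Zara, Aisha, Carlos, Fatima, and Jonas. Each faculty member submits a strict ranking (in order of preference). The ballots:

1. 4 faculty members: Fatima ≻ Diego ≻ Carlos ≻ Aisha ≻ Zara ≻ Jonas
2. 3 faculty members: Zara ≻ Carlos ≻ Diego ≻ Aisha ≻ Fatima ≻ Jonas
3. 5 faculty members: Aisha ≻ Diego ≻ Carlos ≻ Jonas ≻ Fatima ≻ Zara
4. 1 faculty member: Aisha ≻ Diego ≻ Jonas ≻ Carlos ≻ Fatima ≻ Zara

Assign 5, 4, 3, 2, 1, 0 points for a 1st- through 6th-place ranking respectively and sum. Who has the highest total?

Diego

Diego: 4·4 + 3·3 + 5·4 + 1·4 = 49
Zara: 4·1 + 3·5 + 5·0 + 1·0 = 19
Aisha: 4·2 + 3·2 + 5·5 + 1·5 = 44
Carlos: 4·3 + 3·4 + 5·3 + 1·2 = 41
Fatima: 4·5 + 3·1 + 5·1 + 1·1 = 29
Jonas: 4·0 + 3·0 + 5·2 + 1·3 = 13
Diego has the highest Borda score (49).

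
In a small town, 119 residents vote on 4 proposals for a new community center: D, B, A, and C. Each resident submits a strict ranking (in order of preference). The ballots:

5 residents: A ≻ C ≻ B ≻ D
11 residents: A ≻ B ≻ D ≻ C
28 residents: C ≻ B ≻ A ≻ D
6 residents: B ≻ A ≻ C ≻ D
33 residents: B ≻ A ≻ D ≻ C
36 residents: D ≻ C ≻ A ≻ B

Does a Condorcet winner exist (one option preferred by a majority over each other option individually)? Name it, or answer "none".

none

Checking pairwise contests:
B beats D 83–36.
C beats B 69–50.
B beats A 67–52.
D beats C 80–39.
Every option loses at least one head-to-head, so there is no Condorcet winner.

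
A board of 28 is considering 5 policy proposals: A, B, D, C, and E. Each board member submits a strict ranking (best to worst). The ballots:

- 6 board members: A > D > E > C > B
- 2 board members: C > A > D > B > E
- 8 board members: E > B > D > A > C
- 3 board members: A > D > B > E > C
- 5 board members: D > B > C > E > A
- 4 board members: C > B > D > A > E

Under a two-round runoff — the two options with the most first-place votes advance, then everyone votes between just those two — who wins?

A

Round 1 first-place votes: A 9, B 0, D 5, C 6, E 8.
A and E advance.
Runoff: A is preferred to E by 15 voters; E by 13.
A wins the runoff.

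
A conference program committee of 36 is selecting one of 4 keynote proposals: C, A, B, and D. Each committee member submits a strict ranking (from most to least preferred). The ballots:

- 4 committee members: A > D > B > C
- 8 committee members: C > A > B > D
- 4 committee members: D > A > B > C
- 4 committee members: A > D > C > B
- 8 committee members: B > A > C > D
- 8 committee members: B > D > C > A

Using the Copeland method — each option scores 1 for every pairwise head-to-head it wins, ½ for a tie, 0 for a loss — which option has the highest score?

C: loses to A, B, and D → score 0.
A: beats C, B, and D → score 3.
B: beats C and D; loses to A → score 2.
D: beats C; loses to A and B → score 1.
A has the best pairwise record.

A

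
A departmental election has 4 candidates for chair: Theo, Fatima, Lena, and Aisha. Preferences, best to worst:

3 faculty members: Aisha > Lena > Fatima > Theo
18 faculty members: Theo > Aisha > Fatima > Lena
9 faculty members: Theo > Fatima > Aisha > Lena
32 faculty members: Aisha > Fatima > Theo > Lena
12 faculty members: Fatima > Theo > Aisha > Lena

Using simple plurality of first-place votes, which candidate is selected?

First-place votes: Theo 27, Fatima 12, Lena 0, Aisha 35.
Aisha has the most first-place votes.

Aisha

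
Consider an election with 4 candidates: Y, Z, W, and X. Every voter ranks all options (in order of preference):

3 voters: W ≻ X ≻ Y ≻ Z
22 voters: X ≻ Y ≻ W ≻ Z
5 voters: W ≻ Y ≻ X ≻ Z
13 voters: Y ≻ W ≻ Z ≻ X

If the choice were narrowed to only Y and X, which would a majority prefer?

X

Voters preferring Y to X: 18; preferring X to Y: 25.
X wins the head-to-head.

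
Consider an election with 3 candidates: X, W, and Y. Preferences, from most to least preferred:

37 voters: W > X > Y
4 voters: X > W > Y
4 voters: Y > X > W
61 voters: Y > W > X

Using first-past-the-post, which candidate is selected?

Y

First-place votes: X 4, W 37, Y 65.
Y has the most first-place votes.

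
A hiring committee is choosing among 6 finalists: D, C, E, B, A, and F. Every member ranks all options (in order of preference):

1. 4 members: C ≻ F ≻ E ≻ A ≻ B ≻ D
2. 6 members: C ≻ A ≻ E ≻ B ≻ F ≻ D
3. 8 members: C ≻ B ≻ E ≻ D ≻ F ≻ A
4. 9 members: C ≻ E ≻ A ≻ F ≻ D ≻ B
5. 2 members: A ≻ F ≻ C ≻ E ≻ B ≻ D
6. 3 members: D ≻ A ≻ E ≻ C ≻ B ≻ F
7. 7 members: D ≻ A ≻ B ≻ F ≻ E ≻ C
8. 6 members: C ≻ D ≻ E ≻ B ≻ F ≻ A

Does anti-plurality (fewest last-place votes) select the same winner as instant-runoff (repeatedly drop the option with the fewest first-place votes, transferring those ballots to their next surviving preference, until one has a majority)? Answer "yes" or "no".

Anti-plurality — last-place votes: D 12, C 7, E 0, B 9, A 14, F 3. Winner: E.
Instant-runoff — R1 D 10, C 33, E 0, B 0, A 2, F 0 (C winner). Winner: C.
The two methods disagree.

no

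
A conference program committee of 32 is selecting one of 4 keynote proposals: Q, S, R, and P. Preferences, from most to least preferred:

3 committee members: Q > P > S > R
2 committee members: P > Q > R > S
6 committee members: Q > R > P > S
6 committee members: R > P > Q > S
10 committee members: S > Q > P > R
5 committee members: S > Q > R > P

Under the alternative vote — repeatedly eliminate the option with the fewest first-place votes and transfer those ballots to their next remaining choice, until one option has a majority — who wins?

Round 1: Q 9, S 15, R 6, P 2. Eliminate P.
Round 2: Q 11, S 15, R 6. Eliminate R.
Round 3: Q 17, S 15. Q has a majority.

Q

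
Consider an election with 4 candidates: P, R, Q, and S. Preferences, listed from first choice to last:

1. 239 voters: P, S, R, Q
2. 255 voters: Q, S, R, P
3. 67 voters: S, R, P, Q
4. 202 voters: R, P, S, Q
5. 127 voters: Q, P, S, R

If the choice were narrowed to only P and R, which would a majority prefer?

R

Voters preferring P to R: 366; preferring R to P: 524.
R wins the head-to-head.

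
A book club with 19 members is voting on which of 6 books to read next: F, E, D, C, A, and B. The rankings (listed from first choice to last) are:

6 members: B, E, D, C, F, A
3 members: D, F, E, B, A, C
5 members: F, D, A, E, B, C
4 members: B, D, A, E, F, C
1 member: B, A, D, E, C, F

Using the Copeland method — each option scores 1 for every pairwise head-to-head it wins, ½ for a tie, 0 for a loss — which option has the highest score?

F: beats C and A; loses to E, D, and B → score 2.
E: beats F and C; loses to D, A, and B → score 2.
D: beats F, E, C, and A; loses to B → score 4.
C: loses to F, E, D, A, and B → score 0.
A: beats E and C; loses to F, D, and B → score 2.
B: beats F, E, D, C, and A → score 5.
B has the best pairwise record.

B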